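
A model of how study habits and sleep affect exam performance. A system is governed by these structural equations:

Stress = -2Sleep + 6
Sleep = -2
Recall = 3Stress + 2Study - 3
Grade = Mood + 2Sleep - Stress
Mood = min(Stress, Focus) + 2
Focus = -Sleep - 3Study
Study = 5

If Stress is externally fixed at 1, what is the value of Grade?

The intervention breaks the incoming arrows to Stress: Stress = -2Sleep + 6 no longer applies, and Stress = 1.
Focus = -Sleep - 3Study  [with Sleep=-2, Study=5]  = -13
Mood = min(Stress, Focus) + 2  [with Stress=1, Focus=-13]  = -11
Grade = Mood + 2Sleep - Stress  [with Mood=-11, Sleep=-2, Stress=1]  = -16

-16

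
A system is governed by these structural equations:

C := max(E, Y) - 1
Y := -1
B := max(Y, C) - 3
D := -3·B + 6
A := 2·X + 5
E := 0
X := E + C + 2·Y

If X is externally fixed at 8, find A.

Under do(X=8), the mechanism X := E + C + 2·Y is discarded; X is fixed at 8.
A = 2·X + 5  [with X=8]  = 21

21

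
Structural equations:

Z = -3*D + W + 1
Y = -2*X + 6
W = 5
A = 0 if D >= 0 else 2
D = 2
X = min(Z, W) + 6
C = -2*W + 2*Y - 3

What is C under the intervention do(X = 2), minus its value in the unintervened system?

16

Under do(X=2), the mechanism X = min(Z, W) + 6 is discarded; X is fixed at 2.
Y = -2*X + 6  [with X=2]  = 2
C = -2*W + 2*Y - 3  [with W=5, Y=2]  = -9
Without intervention: Z = -3*D + W + 1  [with D=2, W=5]  = 0; X = min(Z, W) + 6  [with Z=0, W=5]  = 6; Y = -2*X + 6  [with X=6]  = -6; C = -2*W + 2*Y - 3  [with W=5, Y=-6]  = -25.
Change = -9 − (-25) = 16.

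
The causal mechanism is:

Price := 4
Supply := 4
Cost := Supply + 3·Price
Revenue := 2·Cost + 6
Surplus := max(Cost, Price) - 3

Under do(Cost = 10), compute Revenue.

The intervention breaks the incoming arrows to Cost: Cost := Supply + 3·Price no longer applies, and Cost = 10.
Revenue = 2·Cost + 6  [with Cost=10]  = 26

26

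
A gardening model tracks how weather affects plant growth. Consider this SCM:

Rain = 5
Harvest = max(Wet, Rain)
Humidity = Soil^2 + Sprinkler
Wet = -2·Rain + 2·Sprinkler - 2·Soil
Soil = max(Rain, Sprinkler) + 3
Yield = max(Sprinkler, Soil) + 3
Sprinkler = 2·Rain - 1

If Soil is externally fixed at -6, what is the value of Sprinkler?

Under do(Soil=-6), the mechanism Soil = max(Rain, Sprinkler) + 3 is discarded; Soil is fixed at -6.
Since Sprinkler is not a descendant of the intervened variable, it is unaffected.
Sprinkler = 2·Rain - 1  [with Rain=5]  = 9

9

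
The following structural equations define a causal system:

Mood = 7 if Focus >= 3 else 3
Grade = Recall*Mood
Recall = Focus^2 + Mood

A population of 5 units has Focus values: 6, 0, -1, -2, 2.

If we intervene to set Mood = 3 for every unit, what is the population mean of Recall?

12

Under do(Mood=3), Mood's equation is replaced by Mood=3 for every unit. Per-unit Recall: 39, 3, 4, 7, 7. Mean = 12.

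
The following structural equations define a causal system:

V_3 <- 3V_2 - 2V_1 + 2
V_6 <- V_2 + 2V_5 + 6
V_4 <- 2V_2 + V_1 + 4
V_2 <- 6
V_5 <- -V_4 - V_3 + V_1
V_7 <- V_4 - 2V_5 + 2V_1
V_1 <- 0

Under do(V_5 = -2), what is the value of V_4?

The intervention breaks the incoming arrows to V_5: V_5 <- -V_4 - V_3 + V_1 no longer applies, and V_5 = -2.
Since V_4 is not a descendant of the intervened variable, it is unaffected.
V_4 = 2V_2 + V_1 + 4  [with V_2=6, V_1=0]  = 16

16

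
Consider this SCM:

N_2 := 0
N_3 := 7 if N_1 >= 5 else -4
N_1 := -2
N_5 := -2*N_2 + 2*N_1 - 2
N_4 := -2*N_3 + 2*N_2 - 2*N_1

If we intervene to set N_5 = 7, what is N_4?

12

The intervention breaks the incoming arrows to N_5: N_5 := -2*N_2 + 2*N_1 - 2 no longer applies, and N_5 = 7.
Since N_4 is not a descendant of the intervened variable, it is unaffected.
N_3 = 7 if N_1 >= 5 else -4  [with N_1=-2]  = -4
N_4 = -2*N_3 + 2*N_2 - 2*N_1  [with N_3=-4, N_2=0, N_1=-2]  = 12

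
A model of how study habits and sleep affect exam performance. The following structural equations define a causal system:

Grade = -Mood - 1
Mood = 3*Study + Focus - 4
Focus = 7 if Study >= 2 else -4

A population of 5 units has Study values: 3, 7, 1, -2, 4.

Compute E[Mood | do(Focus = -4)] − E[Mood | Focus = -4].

9.3

do(Focus=-4) breaks Focus's dependence on Study. With Focus=-4 fixed, Mood across the units is 1, 13, -5, -14, 4, mean -0.2.
Conditioning on Focus=-4 selects the 2 unit(s) with Study ∈ {1, -2}. Their Mood values: -5, -14. Mean = -9.5.
Difference = -0.2 − (-9.5) = 9.3.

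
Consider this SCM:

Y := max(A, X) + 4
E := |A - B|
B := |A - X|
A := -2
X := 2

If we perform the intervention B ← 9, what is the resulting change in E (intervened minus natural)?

The intervention breaks the incoming arrows to B: B := |A - X| no longer applies, and B = 9.
E = |A - B|  [with A=-2, B=9]  = 11
Without intervention: B = |A - X|  [with A=-2, X=2]  = 4; E = |A - B|  [with A=-2, B=4]  = 6.
Change = 11 − 6 = 5.

5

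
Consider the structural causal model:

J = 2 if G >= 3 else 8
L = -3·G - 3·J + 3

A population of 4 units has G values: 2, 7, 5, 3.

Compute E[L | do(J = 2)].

-15.75

Every unit gets J=2 under the intervention. L values become -9, -24, -18, -12; E[L|do(J=2)] = -15.75.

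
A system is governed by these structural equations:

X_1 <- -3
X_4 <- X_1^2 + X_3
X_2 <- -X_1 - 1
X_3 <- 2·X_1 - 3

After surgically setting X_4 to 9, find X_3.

Under do(X_4=9), the mechanism X_4 <- X_1^2 + X_3 is discarded; X_4 is fixed at 9.
Since X_3 is not a descendant of the intervened variable, it is unaffected.
X_3 = 2·X_1 - 3  [with X_1=-3]  = -9

-9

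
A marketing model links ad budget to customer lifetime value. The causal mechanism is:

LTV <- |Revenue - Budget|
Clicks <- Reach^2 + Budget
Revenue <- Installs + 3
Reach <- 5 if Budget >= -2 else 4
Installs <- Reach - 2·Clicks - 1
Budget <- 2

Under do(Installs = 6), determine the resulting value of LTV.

Under do(Installs=6), the mechanism Installs <- Reach - 2·Clicks - 1 is discarded; Installs is fixed at 6.
Revenue = Installs + 3  [with Installs=6]  = 9
LTV = |Revenue - Budget|  [with Revenue=9, Budget=2]  = 7

7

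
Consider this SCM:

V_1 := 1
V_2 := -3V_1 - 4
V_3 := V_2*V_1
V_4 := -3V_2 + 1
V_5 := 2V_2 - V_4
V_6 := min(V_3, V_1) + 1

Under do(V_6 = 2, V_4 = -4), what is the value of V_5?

-10

Setting V_6 = 2, V_4 = -4 by intervention discards those variables' equations.
V_2 = -3V_1 - 4  [with V_1=1]  = -7
V_5 = 2V_2 - V_4  [with V_2=-7, V_4=-4]  = -10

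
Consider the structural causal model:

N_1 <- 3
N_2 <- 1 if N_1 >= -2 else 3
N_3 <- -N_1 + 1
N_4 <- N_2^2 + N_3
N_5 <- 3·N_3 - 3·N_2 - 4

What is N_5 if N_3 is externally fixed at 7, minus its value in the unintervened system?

do(N_3=7) replaces the equation N_3 <- -N_1 + 1 with the constant N_3 = 7.
N_2 = 1 if N_1 >= -2 else 3  [with N_1=3]  = 1
N_5 = 3·N_3 - 3·N_2 - 4  [with N_3=7, N_2=1]  = 14
Without intervention: N_2 = 1 if N_1 >= -2 else 3  [with N_1=3]  = 1; N_3 = -N_1 + 1  [with N_1=3]  = -2; N_5 = 3·N_3 - 3·N_2 - 4  [with N_3=-2, N_2=1]  = -13.
Change = 14 − (-13) = 27.

27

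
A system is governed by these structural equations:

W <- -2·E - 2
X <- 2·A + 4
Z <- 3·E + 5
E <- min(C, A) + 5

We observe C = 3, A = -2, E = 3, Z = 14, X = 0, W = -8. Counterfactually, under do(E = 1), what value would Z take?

The intervention breaks the incoming arrows to E: E <- min(C, A) + 5 no longer applies, and E = 1.
Z = 3·E + 5  [with E=1]  = 8

8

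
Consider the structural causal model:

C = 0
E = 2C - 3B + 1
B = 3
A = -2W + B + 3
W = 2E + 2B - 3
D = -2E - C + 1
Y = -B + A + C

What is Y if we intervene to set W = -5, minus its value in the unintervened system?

-16

The intervention breaks the incoming arrows to W: W = 2E + 2B - 3 no longer applies, and W = -5.
A = -2W + B + 3  [with W=-5, B=3]  = 16
Y = -B + A + C  [with B=3, A=16, C=0]  = 13
Without intervention: E = 2C - 3B + 1  [with C=0, B=3]  = -8; W = 2E + 2B - 3  [with E=-8, B=3]  = -13; A = -2W + B + 3  [with W=-13, B=3]  = 32; Y = -B + A + C  [with B=3, A=32, C=0]  = 29.
Change = 13 − 29 = -16.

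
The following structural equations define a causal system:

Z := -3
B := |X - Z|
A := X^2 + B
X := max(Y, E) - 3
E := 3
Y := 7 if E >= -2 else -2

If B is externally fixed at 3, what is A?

19

The intervention breaks the incoming arrows to B: B := |X - Z| no longer applies, and B = 3.
Y = 7 if E >= -2 else -2  [with E=3]  = 7
X = max(Y, E) - 3  [with Y=7, E=3]  = 4
A = X^2 + B  [with X=4, B=3]  = 19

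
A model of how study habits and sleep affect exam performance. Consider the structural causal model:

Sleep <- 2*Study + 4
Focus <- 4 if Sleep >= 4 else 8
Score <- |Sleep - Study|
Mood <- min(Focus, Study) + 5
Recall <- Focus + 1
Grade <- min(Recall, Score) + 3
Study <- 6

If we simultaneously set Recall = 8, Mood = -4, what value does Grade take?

Setting Recall = 8, Mood = -4 by intervention discards those variables' equations.
Sleep = 2*Study + 4  [with Study=6]  = 16
Score = |Sleep - Study|  [with Sleep=16, Study=6]  = 10
Grade = min(Recall, Score) + 3  [with Recall=8, Score=10]  = 11

11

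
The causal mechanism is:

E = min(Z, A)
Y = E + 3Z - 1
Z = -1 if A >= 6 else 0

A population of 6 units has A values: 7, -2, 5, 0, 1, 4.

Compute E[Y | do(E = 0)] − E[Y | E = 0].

Every unit gets E=0 under the intervention. Y values become -4, -1, -1, -1, -1, -1; E[Y|do(E=0)] = -1.5.
Observing E=0 restricts to units where E's equation naturally yields 0: A ∈ {5, 0, 1, 4}. In that subpopulation Y = -1, -1, -1, -1, mean -1.
Difference = -1.5 − (-1) = -0.5.

-0.5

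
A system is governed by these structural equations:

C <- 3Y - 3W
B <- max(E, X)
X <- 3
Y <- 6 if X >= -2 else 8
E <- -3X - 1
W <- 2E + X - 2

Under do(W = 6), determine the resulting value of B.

3

do(W=6) replaces the equation W <- 2E + X - 2 with the constant W = 6.
B is not downstream of the intervention, so its value is determined by the original equations.
E = -3X - 1  [with X=3]  = -10
B = max(E, X)  [with E=-10, X=3]  = 3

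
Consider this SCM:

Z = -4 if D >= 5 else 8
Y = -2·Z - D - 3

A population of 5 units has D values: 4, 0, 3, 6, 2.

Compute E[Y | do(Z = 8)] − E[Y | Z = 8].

-0.75

Every unit gets Z=8 under the intervention. Y values become -23, -19, -22, -25, -21; E[Y|do(Z=8)] = -22.
Observing Z=8 restricts to units where Z's equation naturally yields 8: D ∈ {4, 0, 3, 2}. In that subpopulation Y = -23, -19, -22, -21, mean -21.25.
Difference = -22 − (-21.25) = -0.75.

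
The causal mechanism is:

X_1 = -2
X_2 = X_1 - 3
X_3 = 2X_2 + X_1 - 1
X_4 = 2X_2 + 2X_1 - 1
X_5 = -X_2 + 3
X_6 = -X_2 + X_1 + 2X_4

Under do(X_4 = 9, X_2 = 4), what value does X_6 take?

The joint intervention fixes X_4 = 9, X_2 = 4, removing each variable's own equation.
X_6 = -X_2 + X_1 + 2X_4  [with X_2=4, X_1=-2, X_4=9]  = 12

12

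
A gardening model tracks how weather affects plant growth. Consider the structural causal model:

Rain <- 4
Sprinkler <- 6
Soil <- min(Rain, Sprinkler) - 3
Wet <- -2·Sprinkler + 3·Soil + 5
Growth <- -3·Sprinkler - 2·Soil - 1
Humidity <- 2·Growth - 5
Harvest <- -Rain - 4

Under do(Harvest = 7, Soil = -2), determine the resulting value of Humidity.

Setting Harvest = 7, Soil = -2 by intervention discards those variables' equations.
Growth = -3·Sprinkler - 2·Soil - 1  [with Sprinkler=6, Soil=-2]  = -15
Humidity = 2·Growth - 5  [with Growth=-15]  = -35

-35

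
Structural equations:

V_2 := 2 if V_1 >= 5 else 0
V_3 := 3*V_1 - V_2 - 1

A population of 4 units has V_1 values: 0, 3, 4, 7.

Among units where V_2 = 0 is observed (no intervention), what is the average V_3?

6

Observing V_2=0 restricts to units where V_2's equation naturally yields 0: V_1 ∈ {0, 3, 4}. In that subpopulation V_3 = -1, 8, 11, mean 6.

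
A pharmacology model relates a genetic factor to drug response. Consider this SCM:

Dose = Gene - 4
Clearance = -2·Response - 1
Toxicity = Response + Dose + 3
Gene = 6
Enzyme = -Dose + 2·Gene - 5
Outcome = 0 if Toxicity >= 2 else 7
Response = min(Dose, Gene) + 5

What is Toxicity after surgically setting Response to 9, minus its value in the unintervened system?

Intervening sets Response = 9 and removes its equation (Response = min(Dose, Gene) + 5).
Dose = Gene - 4  [with Gene=6]  = 2
Toxicity = Response + Dose + 3  [with Response=9, Dose=2]  = 14
Without intervention: Dose = Gene - 4  [with Gene=6]  = 2; Response = min(Dose, Gene) + 5  [with Dose=2, Gene=6]  = 7; Toxicity = Response + Dose + 3  [with Response=7, Dose=2]  = 12.
Change = 14 − 12 = 2.

2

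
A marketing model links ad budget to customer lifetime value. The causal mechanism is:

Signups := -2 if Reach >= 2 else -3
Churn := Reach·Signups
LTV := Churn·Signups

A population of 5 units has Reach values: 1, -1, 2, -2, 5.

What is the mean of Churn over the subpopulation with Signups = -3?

2

Observing Signups=-3 restricts to units where Signups's equation naturally yields -3: Reach ∈ {1, -1, -2}. In that subpopulation Churn = -3, 3, 6, mean 2.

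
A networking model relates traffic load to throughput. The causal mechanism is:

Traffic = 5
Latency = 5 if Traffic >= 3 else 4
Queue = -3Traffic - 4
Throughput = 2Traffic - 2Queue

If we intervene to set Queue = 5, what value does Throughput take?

The intervention breaks the incoming arrows to Queue: Queue = -3Traffic - 4 no longer applies, and Queue = 5.
Throughput = 2Traffic - 2Queue  [with Traffic=5, Queue=5]  = 0

0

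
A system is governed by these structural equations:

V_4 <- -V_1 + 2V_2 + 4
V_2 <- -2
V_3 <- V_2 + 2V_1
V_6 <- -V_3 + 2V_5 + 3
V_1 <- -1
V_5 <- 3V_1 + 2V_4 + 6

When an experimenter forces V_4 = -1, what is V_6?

9

Under do(V_4=-1), the mechanism V_4 <- -V_1 + 2V_2 + 4 is discarded; V_4 is fixed at -1.
V_3 = V_2 + 2V_1  [with V_2=-2, V_1=-1]  = -4
V_5 = 3V_1 + 2V_4 + 6  [with V_1=-1, V_4=-1]  = 1
V_6 = -V_3 + 2V_5 + 3  [with V_3=-4, V_5=1]  = 9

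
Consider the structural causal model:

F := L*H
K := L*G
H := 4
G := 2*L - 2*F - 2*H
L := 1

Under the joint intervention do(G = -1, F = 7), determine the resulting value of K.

The joint intervention fixes G = -1, F = 7, removing each variable's own equation.
K = L*G  [with L=1, G=-1]  = -1

-1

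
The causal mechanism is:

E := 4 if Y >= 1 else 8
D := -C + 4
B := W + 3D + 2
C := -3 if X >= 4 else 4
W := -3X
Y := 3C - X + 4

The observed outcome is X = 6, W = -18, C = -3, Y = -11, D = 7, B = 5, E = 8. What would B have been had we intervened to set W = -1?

Under do(W=-1), the mechanism W := -3X is discarded; W is fixed at -1.
C = -3 if X >= 4 else 4  [with X=6]  = -3
D = -C + 4  [with C=-3]  = 7
B = W + 3D + 2  [with W=-1, D=7]  = 22

22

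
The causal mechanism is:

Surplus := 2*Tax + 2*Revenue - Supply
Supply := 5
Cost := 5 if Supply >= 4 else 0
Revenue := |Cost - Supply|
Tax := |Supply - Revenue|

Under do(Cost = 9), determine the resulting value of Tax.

Under do(Cost=9), the mechanism Cost := 5 if Supply >= 4 else 0 is discarded; Cost is fixed at 9.
Revenue = |Cost - Supply|  [with Cost=9, Supply=5]  = 4
Tax = |Supply - Revenue|  [with Supply=5, Revenue=4]  = 1

1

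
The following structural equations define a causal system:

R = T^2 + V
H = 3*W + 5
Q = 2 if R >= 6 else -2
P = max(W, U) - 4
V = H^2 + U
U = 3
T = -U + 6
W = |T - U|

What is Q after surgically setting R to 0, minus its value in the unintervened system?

-4

do(R=0) replaces the equation R = T^2 + V with the constant R = 0.
Q = 2 if R >= 6 else -2  [with R=0]  = -2
Without intervention: T = -U + 6  [with U=3]  = 3; W = |T - U|  [with T=3, U=3]  = 0; H = 3*W + 5  [with W=0]  = 5; V = H^2 + U  [with H=5, U=3]  = 28; R = T^2 + V  [with T=3, V=28]  = 37; Q = 2 if R >= 6 else -2  [with R=37]  = 2.
Change = -2 − 2 = -4.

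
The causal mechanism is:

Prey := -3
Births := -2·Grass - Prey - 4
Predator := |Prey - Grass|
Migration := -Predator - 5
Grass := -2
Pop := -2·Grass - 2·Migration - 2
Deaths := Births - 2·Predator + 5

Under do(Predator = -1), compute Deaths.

10

do(Predator=-1) replaces the equation Predator := |Prey - Grass| with the constant Predator = -1.
Births = -2·Grass - Prey - 4  [with Grass=-2, Prey=-3]  = 3
Deaths = Births - 2·Predator + 5  [with Births=3, Predator=-1]  = 10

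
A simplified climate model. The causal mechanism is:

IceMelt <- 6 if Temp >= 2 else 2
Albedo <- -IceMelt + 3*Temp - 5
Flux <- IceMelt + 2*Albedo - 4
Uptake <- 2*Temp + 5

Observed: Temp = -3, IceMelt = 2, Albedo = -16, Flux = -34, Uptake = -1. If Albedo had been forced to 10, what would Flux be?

18

The intervention breaks the incoming arrows to Albedo: Albedo <- -IceMelt + 3*Temp - 5 no longer applies, and Albedo = 10.
IceMelt = 6 if Temp >= 2 else 2  [with Temp=-3]  = 2
Flux = IceMelt + 2*Albedo - 4  [with IceMelt=2, Albedo=10]  = 18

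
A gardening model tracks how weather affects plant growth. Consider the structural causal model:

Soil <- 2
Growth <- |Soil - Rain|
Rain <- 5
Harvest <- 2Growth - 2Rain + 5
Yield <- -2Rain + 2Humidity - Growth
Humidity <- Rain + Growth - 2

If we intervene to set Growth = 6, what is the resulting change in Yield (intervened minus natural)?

do(Growth=6) replaces the equation Growth <- |Soil - Rain| with the constant Growth = 6.
Humidity = Rain + Growth - 2  [with Rain=5, Growth=6]  = 9
Yield = -2Rain + 2Humidity - Growth  [with Rain=5, Humidity=9, Growth=6]  = 2
Without intervention: Growth = |Soil - Rain|  [with Soil=2, Rain=5]  = 3; Humidity = Rain + Growth - 2  [with Rain=5, Growth=3]  = 6; Yield = -2Rain + 2Humidity - Growth  [with Rain=5, Humidity=6, Growth=3]  = -1.
Change = 2 − (-1) = 3.

3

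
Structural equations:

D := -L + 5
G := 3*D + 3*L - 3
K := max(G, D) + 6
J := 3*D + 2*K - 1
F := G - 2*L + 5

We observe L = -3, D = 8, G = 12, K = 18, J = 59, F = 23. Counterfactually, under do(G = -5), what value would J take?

51

do(G=-5) replaces the equation G := 3*D + 3*L - 3 with the constant G = -5.
D = -L + 5  [with L=-3]  = 8
K = max(G, D) + 6  [with G=-5, D=8]  = 14
J = 3*D + 2*K - 1  [with D=8, K=14]  = 51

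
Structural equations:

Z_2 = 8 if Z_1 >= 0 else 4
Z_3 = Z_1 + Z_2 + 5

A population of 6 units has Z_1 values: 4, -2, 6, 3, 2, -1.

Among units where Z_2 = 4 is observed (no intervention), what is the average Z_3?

Observing Z_2=4 restricts to units where Z_2's equation naturally yields 4: Z_1 ∈ {-2, -1}. In that subpopulation Z_3 = 7, 8, mean 7.5.

7.5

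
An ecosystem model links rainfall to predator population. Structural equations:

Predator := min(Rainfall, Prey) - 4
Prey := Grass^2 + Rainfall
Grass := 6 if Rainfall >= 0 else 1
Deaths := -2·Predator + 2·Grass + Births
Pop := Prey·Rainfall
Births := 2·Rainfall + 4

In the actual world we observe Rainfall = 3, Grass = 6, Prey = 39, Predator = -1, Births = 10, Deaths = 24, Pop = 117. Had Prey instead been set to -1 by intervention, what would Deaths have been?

32

The intervention breaks the incoming arrows to Prey: Prey := Grass^2 + Rainfall no longer applies, and Prey = -1.
Grass = 6 if Rainfall >= 0 else 1  [with Rainfall=3]  = 6
Predator = min(Rainfall, Prey) - 4  [with Rainfall=3, Prey=-1]  = -5
Births = 2·Rainfall + 4  [with Rainfall=3]  = 10
Deaths = -2·Predator + 2·Grass + Births  [with Predator=-5, Grass=6, Births=10]  = 32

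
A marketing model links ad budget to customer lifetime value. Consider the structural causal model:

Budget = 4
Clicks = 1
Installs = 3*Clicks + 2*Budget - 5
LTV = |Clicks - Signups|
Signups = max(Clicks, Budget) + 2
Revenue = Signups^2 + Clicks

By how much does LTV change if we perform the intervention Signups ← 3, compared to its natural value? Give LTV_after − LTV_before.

Under do(Signups=3), the mechanism Signups = max(Clicks, Budget) + 2 is discarded; Signups is fixed at 3.
LTV = |Clicks - Signups|  [with Clicks=1, Signups=3]  = 2
Without intervention: Signups = max(Clicks, Budget) + 2  [with Clicks=1, Budget=4]  = 6; LTV = |Clicks - Signups|  [with Clicks=1, Signups=6]  = 5.
Change = 2 − 5 = -3.

-3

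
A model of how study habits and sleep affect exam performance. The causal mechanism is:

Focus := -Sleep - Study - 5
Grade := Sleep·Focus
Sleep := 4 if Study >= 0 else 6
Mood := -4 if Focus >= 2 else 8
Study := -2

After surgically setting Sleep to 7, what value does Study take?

Under do(Sleep=7), the mechanism Sleep := 4 if Study >= 0 else 6 is discarded; Sleep is fixed at 7.
Study is not downstream of the intervention, so its value is determined by the original equations.

-2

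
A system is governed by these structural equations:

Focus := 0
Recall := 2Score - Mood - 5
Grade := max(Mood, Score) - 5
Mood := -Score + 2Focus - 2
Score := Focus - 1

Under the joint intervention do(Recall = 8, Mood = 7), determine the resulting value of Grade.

2

The joint intervention fixes Recall = 8, Mood = 7, removing each variable's own equation.
Score = Focus - 1  [with Focus=0]  = -1
Grade = max(Mood, Score) - 5  [with Mood=7, Score=-1]  = 2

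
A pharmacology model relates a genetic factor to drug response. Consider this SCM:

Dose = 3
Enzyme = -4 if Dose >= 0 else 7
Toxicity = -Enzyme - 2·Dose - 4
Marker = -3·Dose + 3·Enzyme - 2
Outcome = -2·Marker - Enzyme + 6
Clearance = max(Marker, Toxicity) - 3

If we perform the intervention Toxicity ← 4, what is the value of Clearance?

Intervening sets Toxicity = 4 and removes its equation (Toxicity = -Enzyme - 2·Dose - 4).
Enzyme = -4 if Dose >= 0 else 7  [with Dose=3]  = -4
Marker = -3·Dose + 3·Enzyme - 2  [with Dose=3, Enzyme=-4]  = -23
Clearance = max(Marker, Toxicity) - 3  [with Marker=-23, Toxicity=4]  = 1

1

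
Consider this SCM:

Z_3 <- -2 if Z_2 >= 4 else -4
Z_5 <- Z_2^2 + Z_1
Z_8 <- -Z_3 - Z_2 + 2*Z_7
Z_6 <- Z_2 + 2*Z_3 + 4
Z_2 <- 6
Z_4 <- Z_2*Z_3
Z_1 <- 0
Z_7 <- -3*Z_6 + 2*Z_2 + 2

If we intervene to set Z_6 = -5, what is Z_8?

54

Intervening sets Z_6 = -5 and removes its equation (Z_6 <- Z_2 + 2*Z_3 + 4).
Z_3 = -2 if Z_2 >= 4 else -4  [with Z_2=6]  = -2
Z_7 = -3*Z_6 + 2*Z_2 + 2  [with Z_6=-5, Z_2=6]  = 29
Z_8 = -Z_3 - Z_2 + 2*Z_7  [with Z_3=-2, Z_2=6, Z_7=29]  = 54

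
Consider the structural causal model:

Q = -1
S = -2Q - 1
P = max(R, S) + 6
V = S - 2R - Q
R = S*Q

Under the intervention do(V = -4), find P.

7

The intervention breaks the incoming arrows to V: V = S - 2R - Q no longer applies, and V = -4.
Since P is not a descendant of the intervened variable, it is unaffected.
S = -2Q - 1  [with Q=-1]  = 1
R = S*Q  [with S=1, Q=-1]  = -1
P = max(R, S) + 6  [with R=-1, S=1]  = 7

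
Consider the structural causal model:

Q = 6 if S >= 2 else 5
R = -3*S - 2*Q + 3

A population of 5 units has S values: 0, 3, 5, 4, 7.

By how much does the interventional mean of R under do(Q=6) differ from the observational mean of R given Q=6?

The intervention sets Q=6 in all 5 units regardless of S. Recomputing R per unit gives -9, -18, -24, -21, -30; average -20.4.
Observing Q=6 restricts to units where Q's equation naturally yields 6: S ∈ {3, 5, 4, 7}. In that subpopulation R = -18, -24, -21, -30, mean -23.25.
Difference = -20.4 − (-23.25) = 2.85.

2.85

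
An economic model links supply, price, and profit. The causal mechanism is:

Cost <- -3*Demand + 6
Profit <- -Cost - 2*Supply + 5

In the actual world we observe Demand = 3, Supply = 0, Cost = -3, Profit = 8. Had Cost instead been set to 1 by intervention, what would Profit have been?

The intervention breaks the incoming arrows to Cost: Cost <- -3*Demand + 6 no longer applies, and Cost = 1.
Profit = -Cost - 2*Supply + 5  [with Cost=1, Supply=0]  = 4

4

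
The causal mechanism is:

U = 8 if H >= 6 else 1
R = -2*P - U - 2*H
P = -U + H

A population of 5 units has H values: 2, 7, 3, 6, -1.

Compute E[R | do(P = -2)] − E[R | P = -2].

Every unit gets P=-2 under the intervention. R values become -1, -18, -3, -16, 5; E[R|do(P=-2)] = -6.6.
E[R|P=-2] averages over only the 2 units with P=-2 (H = 6, -1): R = -16, 5, mean -5.5.
Difference = -6.6 − (-5.5) = -1.1.

-1.1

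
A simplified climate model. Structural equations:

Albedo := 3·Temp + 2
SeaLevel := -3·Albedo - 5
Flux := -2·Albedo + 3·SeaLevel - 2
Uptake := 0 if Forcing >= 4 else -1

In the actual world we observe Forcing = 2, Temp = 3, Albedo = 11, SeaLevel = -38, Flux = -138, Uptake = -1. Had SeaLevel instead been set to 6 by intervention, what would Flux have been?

Intervening sets SeaLevel = 6 and removes its equation (SeaLevel := -3·Albedo - 5).
Albedo = 3·Temp + 2  [with Temp=3]  = 11
Flux = -2·Albedo + 3·SeaLevel - 2  [with Albedo=11, SeaLevel=6]  = -6

-6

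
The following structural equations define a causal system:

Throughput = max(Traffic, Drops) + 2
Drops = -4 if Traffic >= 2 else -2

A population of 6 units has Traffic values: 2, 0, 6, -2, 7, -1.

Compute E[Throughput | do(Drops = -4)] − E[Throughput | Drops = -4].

Under do(Drops=-4), Drops's equation is replaced by Drops=-4 for every unit. Per-unit Throughput: 4, 2, 8, 0, 9, 1. Mean = 4.
Conditioning on Drops=-4 selects the 3 unit(s) with Traffic ∈ {2, 6, 7}. Their Throughput values: 4, 8, 9. Mean = 7.
Difference = 4 − 7 = -3.

-3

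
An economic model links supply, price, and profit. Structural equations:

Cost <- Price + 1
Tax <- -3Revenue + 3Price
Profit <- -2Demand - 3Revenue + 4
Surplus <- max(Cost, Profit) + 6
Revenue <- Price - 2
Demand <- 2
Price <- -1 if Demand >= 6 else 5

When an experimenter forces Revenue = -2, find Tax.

21

Intervening sets Revenue = -2 and removes its equation (Revenue <- Price - 2).
Price = -1 if Demand >= 6 else 5  [with Demand=2]  = 5
Tax = -3Revenue + 3Price  [with Revenue=-2, Price=5]  = 21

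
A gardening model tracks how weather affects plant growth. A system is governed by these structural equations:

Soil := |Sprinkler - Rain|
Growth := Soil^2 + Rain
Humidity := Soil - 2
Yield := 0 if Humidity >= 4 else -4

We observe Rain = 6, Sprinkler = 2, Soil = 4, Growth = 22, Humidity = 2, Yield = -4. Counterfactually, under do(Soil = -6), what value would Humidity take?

do(Soil=-6) replaces the equation Soil := |Sprinkler - Rain| with the constant Soil = -6.
Humidity = Soil - 2  [with Soil=-6]  = -8

-8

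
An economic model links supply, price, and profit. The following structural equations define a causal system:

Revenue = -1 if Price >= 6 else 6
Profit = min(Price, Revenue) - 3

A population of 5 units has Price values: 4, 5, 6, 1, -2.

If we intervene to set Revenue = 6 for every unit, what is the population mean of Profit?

The intervention sets Revenue=6 in all 5 units regardless of Price. Recomputing Profit per unit gives 1, 2, 3, -2, -5; average -0.2.

-0.2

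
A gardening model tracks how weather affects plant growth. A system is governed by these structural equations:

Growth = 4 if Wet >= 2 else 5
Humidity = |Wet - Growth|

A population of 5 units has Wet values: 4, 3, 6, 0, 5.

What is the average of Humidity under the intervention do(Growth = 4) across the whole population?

Every unit gets Growth=4 under the intervention. Humidity values become 0, 1, 2, 4, 1; E[Humidity|do(Growth=4)] = 1.6.

1.6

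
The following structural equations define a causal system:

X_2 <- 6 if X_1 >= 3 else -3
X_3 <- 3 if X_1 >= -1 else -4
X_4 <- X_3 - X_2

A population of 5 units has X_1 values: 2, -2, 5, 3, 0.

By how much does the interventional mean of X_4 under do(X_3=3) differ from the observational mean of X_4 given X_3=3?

Every unit gets X_3=3 under the intervention. X_4 values become 6, 6, -3, -3, 6; E[X_4|do(X_3=3)] = 2.4.
Conditioning on X_3=3 selects the 4 unit(s) with X_1 ∈ {2, 5, 3, 0}. Their X_4 values: 6, -3, -3, 6. Mean = 1.5.
Difference = 2.4 − 1.5 = 0.9.

0.9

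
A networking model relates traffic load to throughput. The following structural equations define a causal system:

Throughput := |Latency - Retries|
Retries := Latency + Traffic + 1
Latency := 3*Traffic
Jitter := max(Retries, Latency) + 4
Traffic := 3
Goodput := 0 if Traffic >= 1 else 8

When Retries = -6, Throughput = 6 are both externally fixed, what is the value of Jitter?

The joint intervention fixes Retries = -6, Throughput = 6, removing each variable's own equation.
Latency = 3*Traffic  [with Traffic=3]  = 9
Jitter = max(Retries, Latency) + 4  [with Retries=-6, Latency=9]  = 13

13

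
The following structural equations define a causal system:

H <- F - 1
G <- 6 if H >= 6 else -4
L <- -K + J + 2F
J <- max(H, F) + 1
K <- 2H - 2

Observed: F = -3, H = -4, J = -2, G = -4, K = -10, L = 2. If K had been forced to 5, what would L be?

-13

The intervention breaks the incoming arrows to K: K <- 2H - 2 no longer applies, and K = 5.
H = F - 1  [with F=-3]  = -4
J = max(H, F) + 1  [with H=-4, F=-3]  = -2
L = -K + J + 2F  [with K=5, J=-2, F=-3]  = -13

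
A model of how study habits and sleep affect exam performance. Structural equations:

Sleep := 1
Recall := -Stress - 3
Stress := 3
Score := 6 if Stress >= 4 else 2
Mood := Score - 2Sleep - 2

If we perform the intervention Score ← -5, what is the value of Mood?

-9

The intervention breaks the incoming arrows to Score: Score := 6 if Stress >= 4 else 2 no longer applies, and Score = -5.
Mood = Score - 2Sleep - 2  [with Score=-5, Sleep=1]  = -9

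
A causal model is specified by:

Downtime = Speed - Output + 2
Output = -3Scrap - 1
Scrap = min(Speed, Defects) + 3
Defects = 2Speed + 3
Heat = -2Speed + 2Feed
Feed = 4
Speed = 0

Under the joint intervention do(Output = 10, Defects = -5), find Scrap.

-2

Setting Output = 10, Defects = -5 by intervention discards those variables' equations.
Scrap = min(Speed, Defects) + 3  [with Speed=0, Defects=-5]  = -2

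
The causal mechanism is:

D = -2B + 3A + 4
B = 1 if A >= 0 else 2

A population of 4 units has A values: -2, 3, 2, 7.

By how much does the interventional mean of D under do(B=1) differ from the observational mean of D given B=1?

-4.5

The intervention sets B=1 in all 4 units regardless of A. Recomputing D per unit gives -4, 11, 8, 23; average 9.5.
Conditioning on B=1 selects the 3 unit(s) with A ∈ {3, 2, 7}. Their D values: 11, 8, 23. Mean = 14.
Difference = 9.5 − 14 = -4.5.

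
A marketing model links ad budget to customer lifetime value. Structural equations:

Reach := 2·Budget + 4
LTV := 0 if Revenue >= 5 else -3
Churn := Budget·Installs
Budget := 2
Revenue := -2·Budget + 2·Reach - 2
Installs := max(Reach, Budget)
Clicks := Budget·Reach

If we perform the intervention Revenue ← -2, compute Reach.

8

do(Revenue=-2) replaces the equation Revenue := -2·Budget + 2·Reach - 2 with the constant Revenue = -2.
Reach is not downstream of the intervention, so its value is determined by the original equations.
Reach = 2·Budget + 4  [with Budget=2]  = 8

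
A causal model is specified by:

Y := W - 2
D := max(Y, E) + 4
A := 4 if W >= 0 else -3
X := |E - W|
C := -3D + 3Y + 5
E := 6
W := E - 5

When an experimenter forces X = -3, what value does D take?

10

Under do(X=-3), the mechanism X := |E - W| is discarded; X is fixed at -3.
Since D is not a descendant of the intervened variable, it is unaffected.
W = E - 5  [with E=6]  = 1
Y = W - 2  [with W=1]  = -1
D = max(Y, E) + 4  [with Y=-1, E=6]  = 10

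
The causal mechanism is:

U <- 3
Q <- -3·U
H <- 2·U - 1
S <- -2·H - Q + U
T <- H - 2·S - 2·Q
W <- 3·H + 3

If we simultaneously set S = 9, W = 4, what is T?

5

Setting S = 9, W = 4 by intervention discards those variables' equations.
Q = -3·U  [with U=3]  = -9
H = 2·U - 1  [with U=3]  = 5
T = H - 2·S - 2·Q  [with H=5, S=9, Q=-9]  = 5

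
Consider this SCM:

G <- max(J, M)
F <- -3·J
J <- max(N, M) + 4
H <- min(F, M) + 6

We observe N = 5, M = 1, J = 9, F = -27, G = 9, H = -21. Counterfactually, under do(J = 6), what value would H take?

The intervention breaks the incoming arrows to J: J <- max(N, M) + 4 no longer applies, and J = 6.
F = -3·J  [with J=6]  = -18
H = min(F, M) + 6  [with F=-18, M=1]  = -12

-12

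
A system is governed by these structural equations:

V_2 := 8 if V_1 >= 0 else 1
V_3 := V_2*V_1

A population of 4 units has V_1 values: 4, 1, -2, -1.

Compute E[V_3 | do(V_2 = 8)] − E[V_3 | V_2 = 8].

Every unit gets V_2=8 under the intervention. V_3 values become 32, 8, -16, -8; E[V_3|do(V_2=8)] = 4.
Observing V_2=8 restricts to units where V_2's equation naturally yields 8: V_1 ∈ {4, 1}. In that subpopulation V_3 = 32, 8, mean 20.
Difference = 4 − 20 = -16.

-16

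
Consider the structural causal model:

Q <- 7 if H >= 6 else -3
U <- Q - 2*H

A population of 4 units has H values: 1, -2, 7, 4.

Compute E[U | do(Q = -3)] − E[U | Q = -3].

-3

The intervention sets Q=-3 in all 4 units regardless of H. Recomputing U per unit gives -5, 1, -17, -11; average -8.
E[U|Q=-3] averages over only the 3 units with Q=-3 (H = 1, -2, 4): U = -5, 1, -11, mean -5.
Difference = -8 − (-5) = -3.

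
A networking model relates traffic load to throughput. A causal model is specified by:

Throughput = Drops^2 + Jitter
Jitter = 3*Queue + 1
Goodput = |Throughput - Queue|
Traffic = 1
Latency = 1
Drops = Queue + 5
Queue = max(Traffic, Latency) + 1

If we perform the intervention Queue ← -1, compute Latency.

Under do(Queue=-1), the mechanism Queue = max(Traffic, Latency) + 1 is discarded; Queue is fixed at -1.
Since Latency is not a descendant of the intervened variable, it is unaffected.

1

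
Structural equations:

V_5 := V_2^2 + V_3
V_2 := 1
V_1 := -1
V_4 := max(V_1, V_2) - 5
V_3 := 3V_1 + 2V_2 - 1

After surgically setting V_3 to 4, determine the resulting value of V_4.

The intervention breaks the incoming arrows to V_3: V_3 := 3V_1 + 2V_2 - 1 no longer applies, and V_3 = 4.
V_4 is not downstream of the intervention, so its value is determined by the original equations.
V_4 = max(V_1, V_2) - 5  [with V_1=-1, V_2=1]  = -4

-4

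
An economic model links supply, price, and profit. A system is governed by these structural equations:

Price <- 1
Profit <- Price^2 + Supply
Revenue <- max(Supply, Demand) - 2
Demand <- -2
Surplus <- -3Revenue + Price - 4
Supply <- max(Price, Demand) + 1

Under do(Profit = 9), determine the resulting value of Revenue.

0

The intervention breaks the incoming arrows to Profit: Profit <- Price^2 + Supply no longer applies, and Profit = 9.
Since Revenue is not a descendant of the intervened variable, it is unaffected.
Supply = max(Price, Demand) + 1  [with Price=1, Demand=-2]  = 2
Revenue = max(Supply, Demand) - 2  [with Supply=2, Demand=-2]  = 0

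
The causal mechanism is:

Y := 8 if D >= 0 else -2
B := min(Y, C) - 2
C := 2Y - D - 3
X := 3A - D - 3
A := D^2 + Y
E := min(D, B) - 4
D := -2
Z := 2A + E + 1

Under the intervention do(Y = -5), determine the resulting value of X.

Under do(Y=-5), the mechanism Y := 8 if D >= 0 else -2 is discarded; Y is fixed at -5.
A = D^2 + Y  [with D=-2, Y=-5]  = -1
X = 3A - D - 3  [with A=-1, D=-2]  = -4

-4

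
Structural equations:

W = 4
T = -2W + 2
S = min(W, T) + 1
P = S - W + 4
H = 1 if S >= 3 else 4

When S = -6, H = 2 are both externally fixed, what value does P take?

-6

The joint intervention fixes S = -6, H = 2, removing each variable's own equation.
P = S - W + 4  [with S=-6, W=4]  = -6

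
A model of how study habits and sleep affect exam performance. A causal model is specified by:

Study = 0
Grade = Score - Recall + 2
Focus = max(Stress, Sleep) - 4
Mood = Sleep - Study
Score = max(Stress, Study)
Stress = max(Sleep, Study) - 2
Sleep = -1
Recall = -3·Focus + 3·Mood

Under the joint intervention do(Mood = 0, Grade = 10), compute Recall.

15

Under do(Mood = 0, Grade = 10), each intervened variable's structural equation is replaced by its fixed value.
Stress = max(Sleep, Study) - 2  [with Sleep=-1, Study=0]  = -2
Focus = max(Stress, Sleep) - 4  [with Stress=-2, Sleep=-1]  = -5
Recall = -3·Focus + 3·Mood  [with Focus=-5, Mood=0]  = 15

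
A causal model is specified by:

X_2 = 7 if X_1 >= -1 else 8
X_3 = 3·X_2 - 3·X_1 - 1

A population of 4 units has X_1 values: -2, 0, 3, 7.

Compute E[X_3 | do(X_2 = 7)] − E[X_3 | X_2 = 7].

do(X_2=7) breaks X_2's dependence on X_1. With X_2=7 fixed, X_3 across the units is 26, 20, 11, -1, mean 14.
E[X_3|X_2=7] averages over only the 3 units with X_2=7 (X_1 = 0, 3, 7): X_3 = 20, 11, -1, mean 10.
Difference = 14 − 10 = 4.

4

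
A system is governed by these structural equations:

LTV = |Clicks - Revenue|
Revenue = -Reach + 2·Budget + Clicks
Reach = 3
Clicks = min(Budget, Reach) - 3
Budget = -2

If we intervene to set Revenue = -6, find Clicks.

Under do(Revenue=-6), the mechanism Revenue = -Reach + 2·Budget + Clicks is discarded; Revenue is fixed at -6.
Since Clicks is not a descendant of the intervened variable, it is unaffected.
Clicks = min(Budget, Reach) - 3  [with Budget=-2, Reach=3]  = -5

-5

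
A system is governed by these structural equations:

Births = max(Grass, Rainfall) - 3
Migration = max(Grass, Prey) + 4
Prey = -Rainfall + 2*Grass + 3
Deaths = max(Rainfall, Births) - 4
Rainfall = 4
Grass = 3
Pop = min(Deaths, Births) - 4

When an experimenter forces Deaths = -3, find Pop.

Under do(Deaths=-3), the mechanism Deaths = max(Rainfall, Births) - 4 is discarded; Deaths is fixed at -3.
Births = max(Grass, Rainfall) - 3  [with Grass=3, Rainfall=4]  = 1
Pop = min(Deaths, Births) - 4  [with Deaths=-3, Births=1]  = -7

-7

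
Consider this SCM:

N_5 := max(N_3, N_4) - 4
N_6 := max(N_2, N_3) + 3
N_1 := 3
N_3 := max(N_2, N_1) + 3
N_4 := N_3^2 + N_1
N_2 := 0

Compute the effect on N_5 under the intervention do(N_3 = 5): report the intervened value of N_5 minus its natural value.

-11

do(N_3=5) replaces the equation N_3 := max(N_2, N_1) + 3 with the constant N_3 = 5.
N_4 = N_3^2 + N_1  [with N_3=5, N_1=3]  = 28
N_5 = max(N_3, N_4) - 4  [with N_3=5, N_4=28]  = 24
Without intervention: N_3 = max(N_2, N_1) + 3  [with N_2=0, N_1=3]  = 6; N_4 = N_3^2 + N_1  [with N_3=6, N_1=3]  = 39; N_5 = max(N_3, N_4) - 4  [with N_3=6, N_4=39]  = 35.
Change = 24 − 35 = -11.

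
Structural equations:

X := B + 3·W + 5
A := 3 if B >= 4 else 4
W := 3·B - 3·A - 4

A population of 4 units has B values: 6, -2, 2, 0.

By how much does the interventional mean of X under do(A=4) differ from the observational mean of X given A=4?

15

Under do(A=4), A's equation is replaced by A=4 for every unit. Per-unit X: 17, -63, -23, -43. Mean = -28.
Conditioning on A=4 selects the 3 unit(s) with B ∈ {-2, 2, 0}. Their X values: -63, -23, -43. Mean = -43.
Difference = -28 − (-43) = 15.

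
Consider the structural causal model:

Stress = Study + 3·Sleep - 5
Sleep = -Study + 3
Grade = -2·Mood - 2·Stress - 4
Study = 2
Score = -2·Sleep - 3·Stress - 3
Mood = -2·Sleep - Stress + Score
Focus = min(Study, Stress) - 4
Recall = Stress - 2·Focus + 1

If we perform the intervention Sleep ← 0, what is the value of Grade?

-16

do(Sleep=0) replaces the equation Sleep = -Study + 3 with the constant Sleep = 0.
Stress = Study + 3·Sleep - 5  [with Study=2, Sleep=0]  = -3
Score = -2·Sleep - 3·Stress - 3  [with Sleep=0, Stress=-3]  = 6
Mood = -2·Sleep - Stress + Score  [with Sleep=0, Stress=-3, Score=6]  = 9
Grade = -2·Mood - 2·Stress - 4  [with Mood=9, Stress=-3]  = -16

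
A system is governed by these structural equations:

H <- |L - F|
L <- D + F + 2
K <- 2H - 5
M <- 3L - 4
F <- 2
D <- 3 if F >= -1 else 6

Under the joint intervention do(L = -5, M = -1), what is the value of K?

9

The joint intervention fixes L = -5, M = -1, removing each variable's own equation.
H = |L - F|  [with L=-5, F=2]  = 7
K = 2H - 5  [with H=7]  = 9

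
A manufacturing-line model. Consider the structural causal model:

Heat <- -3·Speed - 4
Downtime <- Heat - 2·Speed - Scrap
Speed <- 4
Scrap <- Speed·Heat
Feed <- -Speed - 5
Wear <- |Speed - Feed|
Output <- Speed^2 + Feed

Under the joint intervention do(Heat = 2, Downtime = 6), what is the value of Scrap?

Setting Heat = 2, Downtime = 6 by intervention discards those variables' equations.
Scrap = Speed·Heat  [with Speed=4, Heat=2]  = 8

8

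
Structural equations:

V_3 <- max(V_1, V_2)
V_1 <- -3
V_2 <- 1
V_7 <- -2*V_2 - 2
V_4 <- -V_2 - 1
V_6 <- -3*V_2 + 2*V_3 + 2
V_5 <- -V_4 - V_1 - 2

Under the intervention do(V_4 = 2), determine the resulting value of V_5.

-1

Intervening sets V_4 = 2 and removes its equation (V_4 <- -V_2 - 1).
V_5 = -V_4 - V_1 - 2  [with V_4=2, V_1=-3]  = -1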